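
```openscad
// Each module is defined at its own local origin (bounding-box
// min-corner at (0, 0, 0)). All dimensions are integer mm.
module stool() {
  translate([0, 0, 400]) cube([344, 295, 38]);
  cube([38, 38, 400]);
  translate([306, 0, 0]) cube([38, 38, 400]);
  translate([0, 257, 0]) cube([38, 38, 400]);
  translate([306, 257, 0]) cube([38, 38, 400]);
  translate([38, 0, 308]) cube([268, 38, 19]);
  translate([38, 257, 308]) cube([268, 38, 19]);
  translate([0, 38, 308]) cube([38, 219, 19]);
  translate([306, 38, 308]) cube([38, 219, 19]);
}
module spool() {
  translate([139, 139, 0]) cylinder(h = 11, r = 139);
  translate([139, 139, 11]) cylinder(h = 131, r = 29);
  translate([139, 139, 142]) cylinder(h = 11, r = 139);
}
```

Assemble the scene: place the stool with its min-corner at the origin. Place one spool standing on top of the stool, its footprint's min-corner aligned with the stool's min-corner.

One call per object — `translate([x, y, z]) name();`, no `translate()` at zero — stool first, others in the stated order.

stool();
translate([0, 0, 438]) spool();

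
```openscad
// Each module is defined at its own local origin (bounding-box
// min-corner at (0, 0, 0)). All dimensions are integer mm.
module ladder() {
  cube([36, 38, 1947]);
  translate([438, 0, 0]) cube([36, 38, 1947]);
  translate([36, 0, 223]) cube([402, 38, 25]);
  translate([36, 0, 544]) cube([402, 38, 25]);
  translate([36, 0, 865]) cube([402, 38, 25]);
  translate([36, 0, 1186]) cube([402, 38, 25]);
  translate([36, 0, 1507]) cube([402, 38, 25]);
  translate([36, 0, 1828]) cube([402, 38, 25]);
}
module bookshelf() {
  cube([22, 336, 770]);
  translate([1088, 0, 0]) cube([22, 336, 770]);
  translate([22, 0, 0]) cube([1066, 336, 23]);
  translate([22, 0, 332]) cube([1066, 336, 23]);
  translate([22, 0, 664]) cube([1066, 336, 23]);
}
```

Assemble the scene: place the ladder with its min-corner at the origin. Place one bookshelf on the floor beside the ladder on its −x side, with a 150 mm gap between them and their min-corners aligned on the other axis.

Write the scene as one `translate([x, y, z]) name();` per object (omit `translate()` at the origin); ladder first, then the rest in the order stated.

ladder();
translate([-1260, 0, 0]) bookshelf();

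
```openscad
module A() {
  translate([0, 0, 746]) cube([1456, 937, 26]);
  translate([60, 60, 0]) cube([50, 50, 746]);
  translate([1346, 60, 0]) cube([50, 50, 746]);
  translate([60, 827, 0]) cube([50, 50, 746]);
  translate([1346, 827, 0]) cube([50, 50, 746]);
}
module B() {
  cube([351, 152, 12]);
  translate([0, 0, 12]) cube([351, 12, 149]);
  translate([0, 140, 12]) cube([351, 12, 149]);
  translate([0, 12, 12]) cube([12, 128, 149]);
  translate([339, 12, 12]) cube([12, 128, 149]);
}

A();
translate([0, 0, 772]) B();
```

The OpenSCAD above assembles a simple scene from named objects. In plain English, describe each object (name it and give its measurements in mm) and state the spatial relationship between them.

A is a table: top 1456 mm (x) × 937 mm (y), 26 mm thick, upper face at z = 772 mm, on four 50×50 mm square legs, each inset 60 mm from the nearest pair of top edges, running from z = 0 to the bottom of the top.

B is an open storage box with external size 351×152×161 mm and wall thickness 12 mm (the base is also 12 mm thick). The base covers the whole footprint; the four walls stand on the base, with the y-facing walls full-width and the x-facing walls fitting between their inner faces.

The open box is on top of the table.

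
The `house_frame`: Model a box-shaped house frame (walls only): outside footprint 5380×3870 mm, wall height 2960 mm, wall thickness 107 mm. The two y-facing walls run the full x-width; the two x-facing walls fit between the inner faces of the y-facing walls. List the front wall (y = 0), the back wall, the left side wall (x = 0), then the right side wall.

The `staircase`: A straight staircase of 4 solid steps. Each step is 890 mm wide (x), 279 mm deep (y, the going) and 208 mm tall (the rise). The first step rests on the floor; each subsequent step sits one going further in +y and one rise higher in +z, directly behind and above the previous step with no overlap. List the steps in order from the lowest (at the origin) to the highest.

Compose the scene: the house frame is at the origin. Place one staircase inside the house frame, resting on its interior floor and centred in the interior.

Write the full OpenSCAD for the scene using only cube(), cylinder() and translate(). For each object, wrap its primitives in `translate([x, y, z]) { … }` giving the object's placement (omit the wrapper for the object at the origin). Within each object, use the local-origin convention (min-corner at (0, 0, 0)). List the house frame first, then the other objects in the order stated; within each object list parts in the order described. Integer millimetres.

cube([5380, 107, 2960]);
translate([0, 3763, 0]) cube([5380, 107, 2960]);
translate([0, 107, 0]) cube([107, 3656, 2960]);
translate([5273, 107, 0]) cube([107, 3656, 2960]);
translate([2245, 1377, 0]) {
  cube([890, 279, 208]);
  translate([0, 279, 208]) cube([890, 279, 208]);
  translate([0, 558, 416]) cube([890, 279, 208]);
  translate([0, 837, 624]) cube([890, 279, 208]);
}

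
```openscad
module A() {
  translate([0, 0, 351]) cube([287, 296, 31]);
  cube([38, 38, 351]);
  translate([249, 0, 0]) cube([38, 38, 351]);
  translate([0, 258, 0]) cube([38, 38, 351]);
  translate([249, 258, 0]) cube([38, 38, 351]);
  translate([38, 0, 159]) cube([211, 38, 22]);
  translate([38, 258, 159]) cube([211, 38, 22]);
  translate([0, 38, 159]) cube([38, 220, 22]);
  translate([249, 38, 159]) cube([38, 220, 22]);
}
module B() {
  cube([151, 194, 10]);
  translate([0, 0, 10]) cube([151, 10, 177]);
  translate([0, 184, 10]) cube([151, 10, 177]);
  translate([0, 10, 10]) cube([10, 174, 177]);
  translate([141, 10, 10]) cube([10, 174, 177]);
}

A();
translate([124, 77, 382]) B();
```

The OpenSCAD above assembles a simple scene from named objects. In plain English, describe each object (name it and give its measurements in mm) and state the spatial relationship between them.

A is a simple wooden stool: a rectangular seat 287 mm (x) by 296 mm (y), 31 mm thick, top face at z = 382 mm, on four square legs, each 38×38 mm in cross-section. The legs rest on z = 0, each flush with a corner of the seat. Four stretchers, 38 mm wide and 22 mm tall, connect adjacent legs with their undersides at z = 159 mm, each running between the inner faces of the legs it joins and aligned with the legs' outer faces on the other axis.

B is an open storage box with external size 151×194×187 mm and wall thickness 10 mm (the base is also 10 mm thick). The base covers the whole footprint; the four walls stand on the base, with the y-facing walls full-width and the x-facing walls fitting between their inner faces.

The open box is on top of the stool.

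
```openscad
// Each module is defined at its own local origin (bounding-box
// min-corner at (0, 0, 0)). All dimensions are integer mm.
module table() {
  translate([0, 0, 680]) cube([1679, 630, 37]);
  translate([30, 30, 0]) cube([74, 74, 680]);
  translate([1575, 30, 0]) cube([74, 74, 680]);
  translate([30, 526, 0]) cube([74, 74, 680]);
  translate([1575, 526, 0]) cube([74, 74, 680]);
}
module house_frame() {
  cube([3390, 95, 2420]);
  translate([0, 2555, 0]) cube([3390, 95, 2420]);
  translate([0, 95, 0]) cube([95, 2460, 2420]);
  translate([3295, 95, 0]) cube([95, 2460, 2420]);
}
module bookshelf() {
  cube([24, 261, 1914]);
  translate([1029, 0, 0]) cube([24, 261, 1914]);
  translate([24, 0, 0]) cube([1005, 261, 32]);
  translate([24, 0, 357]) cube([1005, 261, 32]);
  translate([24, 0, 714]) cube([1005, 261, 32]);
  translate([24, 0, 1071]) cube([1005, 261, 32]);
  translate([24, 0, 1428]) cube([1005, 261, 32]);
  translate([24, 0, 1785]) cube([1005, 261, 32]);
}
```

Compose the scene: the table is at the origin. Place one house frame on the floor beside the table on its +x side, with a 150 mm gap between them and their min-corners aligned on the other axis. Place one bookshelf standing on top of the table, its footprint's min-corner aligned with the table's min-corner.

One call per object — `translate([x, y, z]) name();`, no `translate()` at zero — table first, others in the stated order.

table();
translate([1829, 0, 0]) house_frame();
translate([0, 0, 717]) bookshelf();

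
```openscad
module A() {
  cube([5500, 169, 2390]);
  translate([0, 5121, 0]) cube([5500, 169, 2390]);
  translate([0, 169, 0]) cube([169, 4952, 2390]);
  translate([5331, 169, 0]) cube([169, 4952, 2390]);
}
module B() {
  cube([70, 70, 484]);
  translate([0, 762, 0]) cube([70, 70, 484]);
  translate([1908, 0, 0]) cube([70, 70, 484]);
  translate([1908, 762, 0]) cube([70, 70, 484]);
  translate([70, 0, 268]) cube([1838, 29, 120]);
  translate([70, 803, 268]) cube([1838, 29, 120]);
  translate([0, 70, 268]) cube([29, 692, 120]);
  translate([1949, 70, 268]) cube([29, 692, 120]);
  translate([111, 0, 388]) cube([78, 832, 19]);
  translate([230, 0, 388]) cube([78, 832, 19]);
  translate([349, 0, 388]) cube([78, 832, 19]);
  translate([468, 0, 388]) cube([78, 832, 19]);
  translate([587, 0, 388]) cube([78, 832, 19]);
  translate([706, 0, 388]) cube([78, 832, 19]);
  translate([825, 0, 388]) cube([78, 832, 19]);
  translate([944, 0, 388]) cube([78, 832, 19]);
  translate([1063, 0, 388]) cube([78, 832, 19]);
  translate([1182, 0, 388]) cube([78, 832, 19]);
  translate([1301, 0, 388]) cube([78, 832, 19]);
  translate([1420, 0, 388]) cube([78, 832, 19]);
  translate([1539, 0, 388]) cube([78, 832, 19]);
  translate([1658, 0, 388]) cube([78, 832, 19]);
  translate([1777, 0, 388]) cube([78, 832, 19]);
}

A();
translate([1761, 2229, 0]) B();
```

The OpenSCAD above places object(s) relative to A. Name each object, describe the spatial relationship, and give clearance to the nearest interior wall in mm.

A is a house frame. B is a bed frame. The bed frame sits inside the house frame, centred. The clearance to the nearest interior wall is 1592 mm.

Clearances: x = 1592, y = 2060; minimum 1592 mm.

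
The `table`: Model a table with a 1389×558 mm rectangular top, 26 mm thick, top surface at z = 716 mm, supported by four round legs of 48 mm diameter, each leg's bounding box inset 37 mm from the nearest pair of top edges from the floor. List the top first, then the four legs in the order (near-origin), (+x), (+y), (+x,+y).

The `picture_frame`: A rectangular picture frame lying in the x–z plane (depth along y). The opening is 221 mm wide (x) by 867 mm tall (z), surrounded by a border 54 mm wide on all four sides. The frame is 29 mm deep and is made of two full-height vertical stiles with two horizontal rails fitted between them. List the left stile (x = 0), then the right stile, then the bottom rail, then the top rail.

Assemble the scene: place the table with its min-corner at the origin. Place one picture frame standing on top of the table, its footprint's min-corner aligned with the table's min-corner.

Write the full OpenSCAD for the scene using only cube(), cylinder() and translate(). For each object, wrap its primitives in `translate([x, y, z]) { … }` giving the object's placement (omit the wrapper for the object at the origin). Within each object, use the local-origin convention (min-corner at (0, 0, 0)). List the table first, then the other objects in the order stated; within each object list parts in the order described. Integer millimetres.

translate([0, 0, 690]) cube([1389, 558, 26]);
translate([61, 61, 0]) cylinder(h = 690, r = 24);
translate([1328, 61, 0]) cylinder(h = 690, r = 24);
translate([61, 497, 0]) cylinder(h = 690, r = 24);
translate([1328, 497, 0]) cylinder(h = 690, r = 24);
translate([0, 0, 716]) {
  cube([54, 29, 975]);
  translate([275, 0, 0]) cube([54, 29, 975]);
  translate([54, 0, 0]) cube([221, 29, 54]);
  translate([54, 0, 921]) cube([221, 29, 54]);
}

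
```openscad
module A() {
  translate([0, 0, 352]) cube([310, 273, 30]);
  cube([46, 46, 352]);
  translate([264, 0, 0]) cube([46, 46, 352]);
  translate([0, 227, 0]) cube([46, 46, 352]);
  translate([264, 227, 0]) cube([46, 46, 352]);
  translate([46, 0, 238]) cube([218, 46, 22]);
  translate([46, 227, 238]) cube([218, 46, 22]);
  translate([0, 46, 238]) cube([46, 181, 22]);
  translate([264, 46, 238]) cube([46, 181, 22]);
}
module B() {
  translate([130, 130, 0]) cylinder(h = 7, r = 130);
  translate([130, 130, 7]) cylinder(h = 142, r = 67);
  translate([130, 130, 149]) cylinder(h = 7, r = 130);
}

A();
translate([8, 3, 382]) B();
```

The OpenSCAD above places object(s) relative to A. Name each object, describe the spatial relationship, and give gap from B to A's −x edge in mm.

A is a stool. B is a spool. The spool is on top of the stool. The gap from the spool to the stool's −x edge is 8 mm.

The spool's min-x is at 8; the stool's min-x is 0; gap = 8 mm.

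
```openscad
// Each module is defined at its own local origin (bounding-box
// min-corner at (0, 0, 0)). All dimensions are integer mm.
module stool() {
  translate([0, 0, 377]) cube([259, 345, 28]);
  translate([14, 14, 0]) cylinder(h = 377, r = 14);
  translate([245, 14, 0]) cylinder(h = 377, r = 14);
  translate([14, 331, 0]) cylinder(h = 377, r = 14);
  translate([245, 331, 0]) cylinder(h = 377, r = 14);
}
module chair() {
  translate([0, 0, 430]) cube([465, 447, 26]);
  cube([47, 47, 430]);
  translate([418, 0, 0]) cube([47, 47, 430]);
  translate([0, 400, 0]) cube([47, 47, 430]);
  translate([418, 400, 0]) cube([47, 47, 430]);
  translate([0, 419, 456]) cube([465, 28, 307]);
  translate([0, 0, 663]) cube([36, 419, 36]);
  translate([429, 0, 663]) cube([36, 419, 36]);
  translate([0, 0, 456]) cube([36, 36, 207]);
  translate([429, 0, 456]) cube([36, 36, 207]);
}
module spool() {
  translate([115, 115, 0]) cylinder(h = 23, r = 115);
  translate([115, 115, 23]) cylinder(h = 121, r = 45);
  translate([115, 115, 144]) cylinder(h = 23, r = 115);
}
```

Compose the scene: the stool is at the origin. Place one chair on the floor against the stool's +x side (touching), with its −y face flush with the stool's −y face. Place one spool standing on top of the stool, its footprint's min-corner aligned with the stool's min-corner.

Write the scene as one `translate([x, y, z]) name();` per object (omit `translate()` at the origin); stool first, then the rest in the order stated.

stool();
translate([259, 0, 0]) chair();
translate([0, 0, 405]) spool();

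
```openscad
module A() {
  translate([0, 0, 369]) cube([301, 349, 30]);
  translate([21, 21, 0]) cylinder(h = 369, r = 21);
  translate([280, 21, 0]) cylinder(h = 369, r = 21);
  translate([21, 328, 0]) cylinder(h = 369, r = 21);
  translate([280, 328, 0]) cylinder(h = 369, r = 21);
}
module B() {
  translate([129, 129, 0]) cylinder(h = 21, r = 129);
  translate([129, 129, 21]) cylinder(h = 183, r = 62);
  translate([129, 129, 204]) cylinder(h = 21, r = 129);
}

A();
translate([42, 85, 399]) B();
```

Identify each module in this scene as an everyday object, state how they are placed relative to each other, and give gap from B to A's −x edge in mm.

A is a stool. B is a spool. The spool is on top of the stool. The gap from the spool to the stool's −x edge is 42 mm.

The spool's min-x is at 42; the stool's min-x is 0; gap = 42 mm.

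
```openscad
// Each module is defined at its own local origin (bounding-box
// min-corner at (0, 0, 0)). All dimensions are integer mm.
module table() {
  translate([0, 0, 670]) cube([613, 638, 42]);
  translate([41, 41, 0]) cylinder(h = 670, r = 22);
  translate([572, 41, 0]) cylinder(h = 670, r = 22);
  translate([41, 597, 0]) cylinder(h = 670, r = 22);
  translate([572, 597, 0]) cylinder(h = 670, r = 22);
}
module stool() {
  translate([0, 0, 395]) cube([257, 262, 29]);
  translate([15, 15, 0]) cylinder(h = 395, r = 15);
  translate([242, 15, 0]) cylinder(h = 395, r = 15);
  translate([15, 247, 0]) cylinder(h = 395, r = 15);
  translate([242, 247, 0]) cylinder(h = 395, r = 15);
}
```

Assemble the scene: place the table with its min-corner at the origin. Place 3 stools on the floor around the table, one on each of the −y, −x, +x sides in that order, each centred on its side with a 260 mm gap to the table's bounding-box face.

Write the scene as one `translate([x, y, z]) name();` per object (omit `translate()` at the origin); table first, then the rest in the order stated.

table();
translate([178, -522, 0]) stool();
translate([-517, 188, 0]) stool();
translate([873, 188, 0]) stool();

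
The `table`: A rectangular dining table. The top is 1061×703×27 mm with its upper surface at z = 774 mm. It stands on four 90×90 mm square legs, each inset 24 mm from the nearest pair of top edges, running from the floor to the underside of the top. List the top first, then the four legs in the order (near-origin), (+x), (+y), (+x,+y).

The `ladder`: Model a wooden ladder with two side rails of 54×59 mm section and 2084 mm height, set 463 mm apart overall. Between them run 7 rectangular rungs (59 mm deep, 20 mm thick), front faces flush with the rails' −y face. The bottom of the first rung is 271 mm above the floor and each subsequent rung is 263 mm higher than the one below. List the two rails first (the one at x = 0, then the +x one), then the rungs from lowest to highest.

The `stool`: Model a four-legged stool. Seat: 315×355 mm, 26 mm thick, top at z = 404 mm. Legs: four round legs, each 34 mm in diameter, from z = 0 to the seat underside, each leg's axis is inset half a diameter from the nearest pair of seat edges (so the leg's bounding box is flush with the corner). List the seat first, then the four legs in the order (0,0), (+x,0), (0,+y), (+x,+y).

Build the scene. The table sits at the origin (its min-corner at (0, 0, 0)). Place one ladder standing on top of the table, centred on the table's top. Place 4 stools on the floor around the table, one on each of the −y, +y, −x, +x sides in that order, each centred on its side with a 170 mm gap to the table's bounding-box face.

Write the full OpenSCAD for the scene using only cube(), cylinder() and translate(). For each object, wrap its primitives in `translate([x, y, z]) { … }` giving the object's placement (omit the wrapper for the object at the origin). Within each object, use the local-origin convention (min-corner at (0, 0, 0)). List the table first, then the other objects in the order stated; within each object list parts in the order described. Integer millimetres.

translate([0, 0, 747]) cube([1061, 703, 27]);
translate([24, 24, 0]) cube([90, 90, 747]);
translate([947, 24, 0]) cube([90, 90, 747]);
translate([24, 589, 0]) cube([90, 90, 747]);
translate([947, 589, 0]) cube([90, 90, 747]);
translate([299, 322, 774]) {
  cube([54, 59, 2084]);
  translate([409, 0, 0]) cube([54, 59, 2084]);
  translate([54, 0, 271]) cube([355, 59, 20]);
  translate([54, 0, 534]) cube([355, 59, 20]);
  translate([54, 0, 797]) cube([355, 59, 20]);
  translate([54, 0, 1060]) cube([355, 59, 20]);
  translate([54, 0, 1323]) cube([355, 59, 20]);
  translate([54, 0, 1586]) cube([355, 59, 20]);
  translate([54, 0, 1849]) cube([355, 59, 20]);
}
translate([373, -525, 0]) {
  translate([0, 0, 378]) cube([315, 355, 26]);
  translate([17, 17, 0]) cylinder(h = 378, r = 17);
  translate([298, 17, 0]) cylinder(h = 378, r = 17);
  translate([17, 338, 0]) cylinder(h = 378, r = 17);
  translate([298, 338, 0]) cylinder(h = 378, r = 17);
}
translate([373, 873, 0]) {
  translate([0, 0, 378]) cube([315, 355, 26]);
  translate([17, 17, 0]) cylinder(h = 378, r = 17);
  translate([298, 17, 0]) cylinder(h = 378, r = 17);
  translate([17, 338, 0]) cylinder(h = 378, r = 17);
  translate([298, 338, 0]) cylinder(h = 378, r = 17);
}
translate([-485, 174, 0]) {
  translate([0, 0, 378]) cube([315, 355, 26]);
  translate([17, 17, 0]) cylinder(h = 378, r = 17);
  translate([298, 17, 0]) cylinder(h = 378, r = 17);
  translate([17, 338, 0]) cylinder(h = 378, r = 17);
  translate([298, 338, 0]) cylinder(h = 378, r = 17);
}
translate([1231, 174, 0]) {
  translate([0, 0, 378]) cube([315, 355, 26]);
  translate([17, 17, 0]) cylinder(h = 378, r = 17);
  translate([298, 17, 0]) cylinder(h = 378, r = 17);
  translate([17, 338, 0]) cylinder(h = 378, r = 17);
  translate([298, 338, 0]) cylinder(h = 378, r = 17);
}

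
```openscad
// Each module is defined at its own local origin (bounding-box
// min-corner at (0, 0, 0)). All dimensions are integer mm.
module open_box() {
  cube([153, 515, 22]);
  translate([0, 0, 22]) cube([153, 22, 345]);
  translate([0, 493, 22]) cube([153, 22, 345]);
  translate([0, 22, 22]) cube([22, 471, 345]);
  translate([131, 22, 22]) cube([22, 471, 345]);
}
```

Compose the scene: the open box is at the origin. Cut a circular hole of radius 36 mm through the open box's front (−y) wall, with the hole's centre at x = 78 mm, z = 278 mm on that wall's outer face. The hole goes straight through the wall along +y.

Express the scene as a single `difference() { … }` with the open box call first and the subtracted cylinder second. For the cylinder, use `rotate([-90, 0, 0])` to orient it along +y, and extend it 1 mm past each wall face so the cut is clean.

difference() {
  open_box();
  translate([78, -1, 278]) rotate([-90, 0, 0]) cylinder(h = 24, r = 36);
}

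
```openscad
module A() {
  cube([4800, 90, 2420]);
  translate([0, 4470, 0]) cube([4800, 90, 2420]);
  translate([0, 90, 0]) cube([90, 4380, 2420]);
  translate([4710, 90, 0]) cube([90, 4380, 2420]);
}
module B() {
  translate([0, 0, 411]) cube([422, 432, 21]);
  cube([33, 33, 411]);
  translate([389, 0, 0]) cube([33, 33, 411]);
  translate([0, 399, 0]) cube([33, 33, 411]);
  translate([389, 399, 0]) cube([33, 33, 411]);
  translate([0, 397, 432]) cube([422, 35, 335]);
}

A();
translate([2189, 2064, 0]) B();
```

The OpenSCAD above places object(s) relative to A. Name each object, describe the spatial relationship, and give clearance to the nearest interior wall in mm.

A is a house frame. B is a chair. The chair sits inside the house frame, centred. The clearance to the nearest interior wall is 1974 mm.

Clearances: x = 2099, y = 1974; minimum 1974 mm.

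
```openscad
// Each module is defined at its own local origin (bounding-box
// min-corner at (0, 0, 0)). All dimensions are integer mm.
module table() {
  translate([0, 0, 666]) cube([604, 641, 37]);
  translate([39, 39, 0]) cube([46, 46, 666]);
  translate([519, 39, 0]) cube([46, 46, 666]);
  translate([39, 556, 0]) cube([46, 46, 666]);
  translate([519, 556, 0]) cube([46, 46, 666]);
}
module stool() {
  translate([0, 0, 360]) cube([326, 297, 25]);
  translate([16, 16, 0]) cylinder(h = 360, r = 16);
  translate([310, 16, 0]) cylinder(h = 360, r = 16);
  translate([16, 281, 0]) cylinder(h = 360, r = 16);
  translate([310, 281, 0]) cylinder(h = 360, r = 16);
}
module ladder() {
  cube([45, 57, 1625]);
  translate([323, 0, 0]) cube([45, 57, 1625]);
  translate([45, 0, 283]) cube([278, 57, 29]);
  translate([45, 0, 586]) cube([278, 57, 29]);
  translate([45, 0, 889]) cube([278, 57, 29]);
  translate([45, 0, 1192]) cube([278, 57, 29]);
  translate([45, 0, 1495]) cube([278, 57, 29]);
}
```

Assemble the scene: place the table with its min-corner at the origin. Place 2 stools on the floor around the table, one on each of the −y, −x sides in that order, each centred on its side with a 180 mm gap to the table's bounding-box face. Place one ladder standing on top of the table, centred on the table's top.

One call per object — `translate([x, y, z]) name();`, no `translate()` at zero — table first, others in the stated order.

table();
translate([139, -477, 0]) stool();
translate([-506, 172, 0]) stool();
translate([118, 292, 703]) ladder();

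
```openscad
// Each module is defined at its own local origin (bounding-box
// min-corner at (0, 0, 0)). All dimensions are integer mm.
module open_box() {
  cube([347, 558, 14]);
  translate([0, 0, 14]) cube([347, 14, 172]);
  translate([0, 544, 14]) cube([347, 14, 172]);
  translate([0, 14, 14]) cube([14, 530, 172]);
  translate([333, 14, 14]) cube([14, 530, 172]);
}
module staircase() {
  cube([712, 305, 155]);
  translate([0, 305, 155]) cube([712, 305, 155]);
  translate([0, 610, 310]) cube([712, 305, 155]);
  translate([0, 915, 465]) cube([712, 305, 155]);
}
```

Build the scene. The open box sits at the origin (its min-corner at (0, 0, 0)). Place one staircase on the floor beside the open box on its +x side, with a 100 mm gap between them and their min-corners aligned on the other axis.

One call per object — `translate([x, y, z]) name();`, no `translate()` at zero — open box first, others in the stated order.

open_box();
translate([447, 0, 0]) staircase();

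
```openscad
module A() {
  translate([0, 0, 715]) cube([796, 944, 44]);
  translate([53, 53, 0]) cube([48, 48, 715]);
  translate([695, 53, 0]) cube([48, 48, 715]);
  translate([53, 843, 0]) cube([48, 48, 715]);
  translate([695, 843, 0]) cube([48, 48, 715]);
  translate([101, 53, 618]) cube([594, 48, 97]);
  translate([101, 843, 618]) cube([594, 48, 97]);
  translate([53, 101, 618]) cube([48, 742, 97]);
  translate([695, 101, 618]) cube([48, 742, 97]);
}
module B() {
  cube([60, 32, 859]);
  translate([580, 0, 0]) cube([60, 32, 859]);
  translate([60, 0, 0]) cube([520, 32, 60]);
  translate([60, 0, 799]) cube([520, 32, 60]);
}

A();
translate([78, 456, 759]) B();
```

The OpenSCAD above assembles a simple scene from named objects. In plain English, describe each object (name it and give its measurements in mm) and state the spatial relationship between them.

A is a table with a 796×944 mm rectangular top, 44 mm thick, top surface at z = 759 mm, supported by four 48×48 mm square legs, each inset 53 mm from the nearest pair of top edges, running from the floor. Four apron rails, 48 mm thick and 97 mm tall, run between adjacent legs with their top edges flush with the underside of the top and their outer faces flush with the legs' outer faces.

B is a picture frame with a 520×739 mm rectangular opening (x by z) and a uniform 60 mm border on every side. Frame depth is 32 mm along y. It is built from two vertical stiles running the full outside height and two horizontal rails spanning the gap between the stiles.

The picture frame is on top of the table, centred.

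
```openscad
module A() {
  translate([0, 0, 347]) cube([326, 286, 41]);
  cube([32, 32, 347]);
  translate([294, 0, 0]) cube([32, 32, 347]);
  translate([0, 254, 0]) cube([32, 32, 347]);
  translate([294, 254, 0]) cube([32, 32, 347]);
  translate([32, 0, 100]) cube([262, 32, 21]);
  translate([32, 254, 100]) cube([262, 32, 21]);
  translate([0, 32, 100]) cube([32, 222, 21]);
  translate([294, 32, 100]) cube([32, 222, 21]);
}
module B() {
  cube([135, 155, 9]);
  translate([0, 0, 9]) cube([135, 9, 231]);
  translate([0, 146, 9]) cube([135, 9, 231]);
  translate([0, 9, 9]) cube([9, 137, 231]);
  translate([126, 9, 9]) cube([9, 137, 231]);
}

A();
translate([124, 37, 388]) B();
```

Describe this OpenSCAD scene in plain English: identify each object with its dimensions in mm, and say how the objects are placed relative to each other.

A is a four-legged stool. The seat is 326×286 mm, 41 mm thick, top at z = 388 mm. It stands on four square legs, each 32×32 mm in cross-section, from z = 0 to the seat underside, each flush with a corner of the seat. Four stretchers, 32 mm wide and 21 mm tall, connect adjacent legs with their undersides at z = 100 mm, each running between the inner faces of the legs it joins and aligned with the legs' outer faces on the other axis.

B is an open storage box with external size 135×155×240 mm and wall thickness 9 mm (the base is also 9 mm thick). The base covers the whole footprint; the four walls stand on the base, with the y-facing walls full-width and the x-facing walls fitting between their inner faces.

The open box is on top of the stool.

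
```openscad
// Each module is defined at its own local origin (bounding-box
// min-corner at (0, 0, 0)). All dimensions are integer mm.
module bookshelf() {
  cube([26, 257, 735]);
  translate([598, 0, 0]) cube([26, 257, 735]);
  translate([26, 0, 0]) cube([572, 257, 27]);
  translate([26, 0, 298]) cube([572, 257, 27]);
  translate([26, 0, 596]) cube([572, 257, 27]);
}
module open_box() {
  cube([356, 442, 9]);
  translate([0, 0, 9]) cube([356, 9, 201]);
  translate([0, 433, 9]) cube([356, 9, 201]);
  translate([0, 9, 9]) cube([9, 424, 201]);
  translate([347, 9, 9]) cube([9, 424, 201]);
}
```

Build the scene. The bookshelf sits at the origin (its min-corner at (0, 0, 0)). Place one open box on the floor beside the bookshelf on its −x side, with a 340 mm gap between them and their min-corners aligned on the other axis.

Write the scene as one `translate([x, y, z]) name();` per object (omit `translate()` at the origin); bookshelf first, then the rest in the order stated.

bookshelf();
translate([-696, 0, 0]) open_box();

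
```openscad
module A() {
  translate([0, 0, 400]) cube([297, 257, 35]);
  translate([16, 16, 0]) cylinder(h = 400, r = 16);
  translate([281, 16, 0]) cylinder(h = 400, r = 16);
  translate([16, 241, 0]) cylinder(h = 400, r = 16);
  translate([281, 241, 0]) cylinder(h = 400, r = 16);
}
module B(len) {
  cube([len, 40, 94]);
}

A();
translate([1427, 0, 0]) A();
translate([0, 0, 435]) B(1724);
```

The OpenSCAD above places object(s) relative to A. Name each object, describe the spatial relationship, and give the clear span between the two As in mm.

Second stool starts at x = 1427; first ends at x = 297; clear span = 1427 − 297 = 1130 mm.

A is a stool. B is a beam. A beam spans the tops of two stools. The clear span between the two stools is 1130 mm.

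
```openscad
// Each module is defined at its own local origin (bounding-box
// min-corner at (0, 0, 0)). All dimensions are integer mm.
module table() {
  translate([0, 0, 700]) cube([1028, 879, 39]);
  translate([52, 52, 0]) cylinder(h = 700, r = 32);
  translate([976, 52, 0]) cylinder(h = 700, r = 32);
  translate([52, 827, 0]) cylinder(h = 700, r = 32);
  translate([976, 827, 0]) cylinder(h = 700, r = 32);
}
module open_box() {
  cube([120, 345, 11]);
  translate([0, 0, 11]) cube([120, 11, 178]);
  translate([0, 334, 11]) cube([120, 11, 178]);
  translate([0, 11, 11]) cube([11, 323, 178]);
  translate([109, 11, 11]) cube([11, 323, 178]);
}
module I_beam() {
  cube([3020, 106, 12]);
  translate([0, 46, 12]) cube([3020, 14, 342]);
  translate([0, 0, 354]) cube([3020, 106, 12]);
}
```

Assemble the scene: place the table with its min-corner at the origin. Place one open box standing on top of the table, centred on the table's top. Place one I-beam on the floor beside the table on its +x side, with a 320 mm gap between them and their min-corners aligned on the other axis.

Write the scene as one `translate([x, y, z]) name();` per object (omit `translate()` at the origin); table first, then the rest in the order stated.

table();
translate([454, 267, 739]) open_box();
translate([1348, 0, 0]) I_beam();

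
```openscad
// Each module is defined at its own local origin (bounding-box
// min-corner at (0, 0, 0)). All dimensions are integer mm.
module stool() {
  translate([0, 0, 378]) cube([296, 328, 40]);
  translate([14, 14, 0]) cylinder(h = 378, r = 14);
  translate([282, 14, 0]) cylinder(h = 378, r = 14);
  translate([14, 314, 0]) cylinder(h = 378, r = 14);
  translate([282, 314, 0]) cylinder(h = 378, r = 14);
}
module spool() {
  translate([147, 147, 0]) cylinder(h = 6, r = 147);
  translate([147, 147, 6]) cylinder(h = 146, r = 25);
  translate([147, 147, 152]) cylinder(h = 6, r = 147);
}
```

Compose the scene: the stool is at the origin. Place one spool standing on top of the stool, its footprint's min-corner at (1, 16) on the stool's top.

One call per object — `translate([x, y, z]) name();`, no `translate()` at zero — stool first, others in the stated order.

stool();
translate([1, 16, 418]) spool();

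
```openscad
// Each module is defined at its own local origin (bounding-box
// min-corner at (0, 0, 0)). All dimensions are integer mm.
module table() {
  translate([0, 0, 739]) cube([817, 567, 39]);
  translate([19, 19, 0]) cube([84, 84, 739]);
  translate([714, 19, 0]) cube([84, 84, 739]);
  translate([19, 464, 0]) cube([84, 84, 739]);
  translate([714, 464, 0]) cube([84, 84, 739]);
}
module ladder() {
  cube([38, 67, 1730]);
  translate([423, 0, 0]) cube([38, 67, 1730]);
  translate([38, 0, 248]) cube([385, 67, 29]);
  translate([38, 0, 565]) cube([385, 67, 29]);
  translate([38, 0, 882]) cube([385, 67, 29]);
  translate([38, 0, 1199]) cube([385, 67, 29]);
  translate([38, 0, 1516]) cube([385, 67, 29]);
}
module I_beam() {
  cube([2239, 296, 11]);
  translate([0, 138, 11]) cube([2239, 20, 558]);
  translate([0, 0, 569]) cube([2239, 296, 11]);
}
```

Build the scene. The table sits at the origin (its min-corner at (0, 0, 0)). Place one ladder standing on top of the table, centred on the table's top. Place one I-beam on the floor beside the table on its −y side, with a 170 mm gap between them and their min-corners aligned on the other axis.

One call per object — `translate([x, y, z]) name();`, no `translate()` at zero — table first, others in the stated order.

table();
translate([178, 250, 778]) ladder();
translate([0, -466, 0]) I_beam();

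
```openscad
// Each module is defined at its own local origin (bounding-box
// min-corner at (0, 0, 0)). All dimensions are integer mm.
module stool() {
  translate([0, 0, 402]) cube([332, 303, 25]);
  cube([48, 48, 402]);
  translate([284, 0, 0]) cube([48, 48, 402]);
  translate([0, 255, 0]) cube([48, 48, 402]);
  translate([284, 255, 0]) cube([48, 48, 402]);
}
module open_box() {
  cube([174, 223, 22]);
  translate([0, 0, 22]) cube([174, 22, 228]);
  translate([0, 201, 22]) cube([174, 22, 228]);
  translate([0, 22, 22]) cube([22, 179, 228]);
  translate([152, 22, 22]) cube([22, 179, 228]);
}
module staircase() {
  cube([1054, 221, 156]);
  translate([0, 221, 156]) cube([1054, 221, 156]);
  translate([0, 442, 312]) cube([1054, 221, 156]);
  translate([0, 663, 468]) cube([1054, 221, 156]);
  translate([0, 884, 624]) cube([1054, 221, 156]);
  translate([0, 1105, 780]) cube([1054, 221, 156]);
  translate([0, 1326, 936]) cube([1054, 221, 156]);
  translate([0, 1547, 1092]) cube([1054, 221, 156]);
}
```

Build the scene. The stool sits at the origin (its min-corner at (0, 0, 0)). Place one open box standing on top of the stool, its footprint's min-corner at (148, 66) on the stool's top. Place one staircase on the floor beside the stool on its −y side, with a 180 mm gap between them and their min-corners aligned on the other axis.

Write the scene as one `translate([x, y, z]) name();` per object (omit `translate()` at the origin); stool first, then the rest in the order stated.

stool();
translate([148, 66, 427]) open_box();
translate([0, -1948, 0]) staircase();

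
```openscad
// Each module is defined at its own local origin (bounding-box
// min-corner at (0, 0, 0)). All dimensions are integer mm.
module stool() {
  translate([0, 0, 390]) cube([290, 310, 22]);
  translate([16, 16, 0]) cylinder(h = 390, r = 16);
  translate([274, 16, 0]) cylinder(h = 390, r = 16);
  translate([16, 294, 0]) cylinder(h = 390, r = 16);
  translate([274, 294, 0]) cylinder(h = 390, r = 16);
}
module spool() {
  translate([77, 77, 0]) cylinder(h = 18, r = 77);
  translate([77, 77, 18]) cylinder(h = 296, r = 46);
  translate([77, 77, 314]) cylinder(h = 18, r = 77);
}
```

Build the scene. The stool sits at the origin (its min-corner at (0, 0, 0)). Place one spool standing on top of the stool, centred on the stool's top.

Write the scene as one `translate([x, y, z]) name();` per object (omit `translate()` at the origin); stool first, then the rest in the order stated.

stool();
translate([68, 78, 412]) spool();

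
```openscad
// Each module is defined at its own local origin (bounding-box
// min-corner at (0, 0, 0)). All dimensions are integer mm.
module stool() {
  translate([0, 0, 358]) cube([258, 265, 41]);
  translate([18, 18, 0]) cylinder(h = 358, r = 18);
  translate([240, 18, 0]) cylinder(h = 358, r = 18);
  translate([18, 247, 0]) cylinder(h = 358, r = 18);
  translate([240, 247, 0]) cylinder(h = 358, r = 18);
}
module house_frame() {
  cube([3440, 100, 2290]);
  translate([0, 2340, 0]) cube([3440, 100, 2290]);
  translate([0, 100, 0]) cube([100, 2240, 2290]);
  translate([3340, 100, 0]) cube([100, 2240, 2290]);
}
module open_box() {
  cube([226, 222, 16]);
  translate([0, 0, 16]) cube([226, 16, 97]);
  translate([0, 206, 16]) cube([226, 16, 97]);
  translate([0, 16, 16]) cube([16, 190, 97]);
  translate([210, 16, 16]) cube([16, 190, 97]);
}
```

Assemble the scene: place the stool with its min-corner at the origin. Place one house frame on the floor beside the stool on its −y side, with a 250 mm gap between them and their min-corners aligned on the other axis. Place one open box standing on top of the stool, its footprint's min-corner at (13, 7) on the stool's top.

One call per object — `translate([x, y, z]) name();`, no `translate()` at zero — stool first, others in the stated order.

stool();
translate([0, -2690, 0]) house_frame();
translate([13, 7, 399]) open_box();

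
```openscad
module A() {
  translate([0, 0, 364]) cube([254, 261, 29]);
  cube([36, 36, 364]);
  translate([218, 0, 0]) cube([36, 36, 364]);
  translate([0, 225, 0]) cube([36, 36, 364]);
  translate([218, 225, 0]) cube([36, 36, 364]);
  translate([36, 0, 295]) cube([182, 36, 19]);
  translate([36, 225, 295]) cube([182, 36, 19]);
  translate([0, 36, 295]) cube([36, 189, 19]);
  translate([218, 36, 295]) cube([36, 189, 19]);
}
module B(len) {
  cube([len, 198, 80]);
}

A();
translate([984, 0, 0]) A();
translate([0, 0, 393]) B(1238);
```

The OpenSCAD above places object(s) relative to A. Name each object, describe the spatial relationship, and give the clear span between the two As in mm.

A is a stool. B is a beam. A beam spans the tops of two stools. The clear span between the two stools is 730 mm.

Second stool starts at x = 984; first ends at x = 254; clear span = 984 − 254 = 730 mm.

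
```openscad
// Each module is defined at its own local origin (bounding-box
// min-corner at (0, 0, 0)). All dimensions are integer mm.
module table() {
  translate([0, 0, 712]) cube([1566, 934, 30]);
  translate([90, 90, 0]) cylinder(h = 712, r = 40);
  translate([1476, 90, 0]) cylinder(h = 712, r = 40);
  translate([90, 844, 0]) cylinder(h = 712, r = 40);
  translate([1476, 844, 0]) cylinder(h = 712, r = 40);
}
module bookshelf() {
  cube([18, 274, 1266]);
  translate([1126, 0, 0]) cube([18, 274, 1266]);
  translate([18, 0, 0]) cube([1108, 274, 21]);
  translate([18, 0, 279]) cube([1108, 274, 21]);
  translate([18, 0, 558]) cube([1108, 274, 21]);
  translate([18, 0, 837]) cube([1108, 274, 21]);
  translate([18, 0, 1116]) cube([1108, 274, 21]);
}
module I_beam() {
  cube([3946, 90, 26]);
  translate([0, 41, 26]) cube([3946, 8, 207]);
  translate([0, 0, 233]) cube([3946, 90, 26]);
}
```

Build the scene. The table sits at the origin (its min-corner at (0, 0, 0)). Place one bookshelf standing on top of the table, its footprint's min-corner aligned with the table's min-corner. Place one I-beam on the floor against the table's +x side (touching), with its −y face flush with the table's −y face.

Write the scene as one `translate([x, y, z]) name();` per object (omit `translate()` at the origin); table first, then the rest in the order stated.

table();
translate([0, 0, 742]) bookshelf();
translate([1566, 0, 0]) I_beam();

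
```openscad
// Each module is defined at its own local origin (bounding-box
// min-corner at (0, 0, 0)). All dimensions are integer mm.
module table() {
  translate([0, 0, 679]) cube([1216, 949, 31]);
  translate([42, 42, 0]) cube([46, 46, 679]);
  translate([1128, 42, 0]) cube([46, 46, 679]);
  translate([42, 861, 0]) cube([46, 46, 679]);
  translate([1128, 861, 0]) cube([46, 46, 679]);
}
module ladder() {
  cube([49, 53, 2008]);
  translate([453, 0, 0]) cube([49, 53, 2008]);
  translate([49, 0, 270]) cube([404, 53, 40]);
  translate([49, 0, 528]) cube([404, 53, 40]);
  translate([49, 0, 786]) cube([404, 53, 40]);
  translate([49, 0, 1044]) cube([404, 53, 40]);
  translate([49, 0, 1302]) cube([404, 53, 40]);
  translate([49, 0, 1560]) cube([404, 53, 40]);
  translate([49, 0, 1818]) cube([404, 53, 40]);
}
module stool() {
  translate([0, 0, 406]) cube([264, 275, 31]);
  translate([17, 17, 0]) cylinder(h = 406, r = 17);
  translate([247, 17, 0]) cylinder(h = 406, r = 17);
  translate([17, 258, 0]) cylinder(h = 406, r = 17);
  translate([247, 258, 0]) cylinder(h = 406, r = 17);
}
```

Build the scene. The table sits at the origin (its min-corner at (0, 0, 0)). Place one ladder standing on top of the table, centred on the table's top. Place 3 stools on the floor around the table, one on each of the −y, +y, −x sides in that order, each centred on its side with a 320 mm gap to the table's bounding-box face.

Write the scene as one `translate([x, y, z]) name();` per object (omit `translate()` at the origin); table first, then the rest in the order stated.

table();
translate([357, 448, 710]) ladder();
translate([476, -595, 0]) stool();
translate([476, 1269, 0]) stool();
translate([-584, 337, 0]) stool();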